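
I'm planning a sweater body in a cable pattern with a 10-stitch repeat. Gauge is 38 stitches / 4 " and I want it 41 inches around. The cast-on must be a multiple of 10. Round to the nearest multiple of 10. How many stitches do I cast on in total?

CO 390 sts.

38 / 4 = 9.5 sts per inch.
41 × 9.5 = 389.50 sts.
Nearest multiple of 10: 390.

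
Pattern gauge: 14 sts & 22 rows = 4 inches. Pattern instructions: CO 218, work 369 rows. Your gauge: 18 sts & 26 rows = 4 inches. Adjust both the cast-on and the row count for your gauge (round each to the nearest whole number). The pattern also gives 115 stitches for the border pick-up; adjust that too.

Stitches: 218 × 18/14 = 280.29 → 280.
Rows: 369 × 26/22 = 436.09 → 436.
border pick-up: 115 × 18/14 = 147.86 → 148.

Cast on 280 stitches; work 436 rows; border pick-up 148 stitches.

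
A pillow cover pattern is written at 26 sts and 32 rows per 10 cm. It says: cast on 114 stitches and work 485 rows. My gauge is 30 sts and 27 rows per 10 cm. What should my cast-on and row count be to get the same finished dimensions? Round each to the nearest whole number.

Stitches: 114 × 30/26 = 131.54 → 132.
Rows: 485 × 27/32 = 409.22 → 409.

Cast on 132 stitches; work 409 rows.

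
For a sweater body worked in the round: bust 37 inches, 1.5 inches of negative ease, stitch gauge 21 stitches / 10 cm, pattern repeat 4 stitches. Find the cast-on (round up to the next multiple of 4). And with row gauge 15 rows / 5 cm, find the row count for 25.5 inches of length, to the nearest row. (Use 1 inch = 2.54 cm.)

Finished = 37 − 1.5 = 35.5 inches.
35.5 inches × 2.54 = 90.17 cm.
21/10 = 2.1 sts per cm; 90.17 × 2.1 = 189.36 sts.
Next multiple of 4 → 192.
25.5 inches = 64.77 cm; × 3 = 194.31 → 194 rows.

Cast on 192 stitches; work 194 rows.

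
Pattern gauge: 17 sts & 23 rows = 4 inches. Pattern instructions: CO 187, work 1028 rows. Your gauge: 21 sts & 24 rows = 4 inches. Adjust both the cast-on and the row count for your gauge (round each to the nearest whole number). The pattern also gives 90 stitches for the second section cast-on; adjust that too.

Stitches: 187 × 21/17 = 231.00 → 231.
Rows: 1028 × 24/23 = 1072.70 → 1073.
second section cast-on: 90 × 21/17 = 111.18 → 111.

Cast on 231 stitches; work 1073 rows; second section cast-on 111 stitches.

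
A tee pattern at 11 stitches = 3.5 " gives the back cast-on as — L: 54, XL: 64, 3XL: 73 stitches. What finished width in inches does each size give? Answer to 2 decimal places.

L 17.18 inches; XL 20.36 inches; 3XL 23.23 inches.

11/3.5 = 3.143 sts per in.
L: 54 / 3.143 = 17.182 → 17.18 in.
XL: 64 / 3.143 = 20.364 → 20.36 in.
3XL: 73 / 3.143 = 23.227 → 23.23 in.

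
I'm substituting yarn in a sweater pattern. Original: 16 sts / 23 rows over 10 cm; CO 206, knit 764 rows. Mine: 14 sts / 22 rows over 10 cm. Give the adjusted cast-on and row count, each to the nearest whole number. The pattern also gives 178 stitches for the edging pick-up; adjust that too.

Stitches: 206 × 14/16 = 180.25 → 180.
Rows: 764 × 22/23 = 730.78 → 731.
edging pick-up: 178 × 14/16 = 155.75 → 156.

Cast on 180 stitches; work 731 rows; edging pick-up 156 stitches.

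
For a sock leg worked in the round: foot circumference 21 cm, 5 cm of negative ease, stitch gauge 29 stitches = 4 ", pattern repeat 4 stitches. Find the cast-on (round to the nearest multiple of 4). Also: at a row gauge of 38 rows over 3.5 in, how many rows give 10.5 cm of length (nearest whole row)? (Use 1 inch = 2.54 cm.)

Finished = 21 − 5 = 16 cm.
16 cm × 1/2.54 = 6.30 inches.
29/4 = 7.25 sts per in; 6.30 × 7.25 = 45.67 sts.
Nearest multiple of 4 → 44.
10.5 cm = 4.13 inches; × 10.857 = 44.88 → 45 rows.

Cast on 44 stitches; work 45 rows.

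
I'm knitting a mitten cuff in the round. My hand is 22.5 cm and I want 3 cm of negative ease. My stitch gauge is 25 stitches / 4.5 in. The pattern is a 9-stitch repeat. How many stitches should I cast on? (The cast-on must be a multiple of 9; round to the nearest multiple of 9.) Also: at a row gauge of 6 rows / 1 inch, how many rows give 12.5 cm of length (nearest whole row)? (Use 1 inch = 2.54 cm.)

Cast on 45 stitches; work 30 rows.

Finished = 22.5 − 3 = 19.5 cm.
19.5 cm × 1/2.54 = 7.68 inches.
25/4.5 = 5.556 sts per in; 7.68 × 5.556 = 42.65 sts.
Nearest multiple of 9 → 45.
12.5 cm = 4.92 inches; × 6 = 29.53 → 30 rows.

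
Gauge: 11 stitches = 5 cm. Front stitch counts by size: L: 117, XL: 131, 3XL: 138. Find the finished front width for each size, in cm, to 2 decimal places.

L 53.18 cm; XL 59.55 cm; 3XL 62.73 cm.

11/5 = 2.2 sts per cm.
L: 117 / 2.2 = 53.182 → 53.18 cm.
XL: 131 / 2.2 = 59.545 → 59.55 cm.
3XL: 138 / 2.2 = 62.727 → 62.73 cm.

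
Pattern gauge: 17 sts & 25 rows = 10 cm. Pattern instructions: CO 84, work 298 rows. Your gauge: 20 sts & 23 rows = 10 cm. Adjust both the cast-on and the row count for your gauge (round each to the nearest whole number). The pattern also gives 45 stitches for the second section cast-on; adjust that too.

Cast on 99 stitches; work 274 rows; second section cast-on 53 stitches.

Stitches: 84 × 20/17 = 98.82 → 99.
Rows: 298 × 23/25 = 274.16 → 274.
second section cast-on: 45 × 20/17 = 52.94 → 53.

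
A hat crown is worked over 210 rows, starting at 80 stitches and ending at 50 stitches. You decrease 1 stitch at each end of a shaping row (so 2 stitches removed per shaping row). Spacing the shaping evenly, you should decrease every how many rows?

Stitches to remove: |50 − 80| = 30.
Shaping rows needed: 30 / 2 = 15.
210 rows / 15 = every 14 rows.

Decrease every 14th row.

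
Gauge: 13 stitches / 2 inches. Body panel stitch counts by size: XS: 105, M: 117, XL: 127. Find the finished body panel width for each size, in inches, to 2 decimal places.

XS 16.15 inches; M 18.00 inches; XL 19.54 inches.

13/2 = 6.5 sts per in.
XS: 105 / 6.5 = 16.154 → 16.15 in.
M: 117 / 6.5 = 18.000 → 18.00 in.
XL: 127 / 6.5 = 19.538 → 19.54 in.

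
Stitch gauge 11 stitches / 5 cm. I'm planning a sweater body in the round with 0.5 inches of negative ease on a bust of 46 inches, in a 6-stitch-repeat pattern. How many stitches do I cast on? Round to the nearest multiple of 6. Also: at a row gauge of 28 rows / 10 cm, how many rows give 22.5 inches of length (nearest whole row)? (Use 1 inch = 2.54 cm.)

Finished = 46 − 0.5 = 45.5 inches.
45.5 inches × 2.54 = 115.57 cm.
11/5 = 2.2 sts per cm; 115.57 × 2.2 = 254.25 sts.
Nearest multiple of 6 → 252.
22.5 inches = 57.15 cm; × 2.8 = 160.02 → 160 rows.

Cast on 252 stitches; work 160 rows.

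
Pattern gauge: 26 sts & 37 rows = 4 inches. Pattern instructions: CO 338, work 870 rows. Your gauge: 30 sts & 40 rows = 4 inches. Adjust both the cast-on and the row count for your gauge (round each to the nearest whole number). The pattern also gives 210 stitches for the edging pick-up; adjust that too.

Cast on 390 stitches; work 941 rows; edging pick-up 242 stitches.

Stitches: 338 × 30/26 = 390.00 → 390.
Rows: 870 × 40/37 = 940.54 → 941.
edging pick-up: 210 × 30/26 = 242.31 → 242.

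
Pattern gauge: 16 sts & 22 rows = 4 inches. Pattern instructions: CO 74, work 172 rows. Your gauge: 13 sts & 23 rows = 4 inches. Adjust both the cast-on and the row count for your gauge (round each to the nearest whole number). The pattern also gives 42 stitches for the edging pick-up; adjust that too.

Stitches: 74 × 13/16 = 60.12 → 60.
Rows: 172 × 23/22 = 179.82 → 180.
edging pick-up: 42 × 13/16 = 34.12 → 34.

Cast on 60 stitches; work 180 rows; edging pick-up 34 stitches.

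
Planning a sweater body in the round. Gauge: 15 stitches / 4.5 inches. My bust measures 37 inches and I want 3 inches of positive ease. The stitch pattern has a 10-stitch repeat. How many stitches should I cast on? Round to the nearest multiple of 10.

130 stitches.

Finished = 37 + 3 = 40 inches.
15 / 4.5 = 3.333 sts/in.
40 × 3.333 = 133.33 sts.
Nearest multiple of 10: 130.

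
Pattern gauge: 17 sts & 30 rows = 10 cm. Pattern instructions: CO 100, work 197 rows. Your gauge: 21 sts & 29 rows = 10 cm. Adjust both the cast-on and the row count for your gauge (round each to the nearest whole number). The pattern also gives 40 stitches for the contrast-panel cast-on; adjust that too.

Stitches: 100 × 21/17 = 123.53 → 124.
Rows: 197 × 29/30 = 190.43 → 190.
contrast-panel cast-on: 40 × 21/17 = 49.41 → 49.

Cast on 124 stitches; work 190 rows; contrast-panel cast-on 49 stitches.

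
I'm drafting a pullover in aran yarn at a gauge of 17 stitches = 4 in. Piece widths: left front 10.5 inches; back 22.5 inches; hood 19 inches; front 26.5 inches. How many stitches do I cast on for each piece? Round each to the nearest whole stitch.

Rate = 17/4 = 4.25 sts per in.
left front: 10.5 × 4.25 = 44.62 → 45.
back: 22.5 × 4.25 = 95.62 → 96.
hood: 19 × 4.25 = 80.75 → 81.
front: 26.5 × 4.25 = 112.62 → 113.

left front 45; back 96; hood 81; front 113.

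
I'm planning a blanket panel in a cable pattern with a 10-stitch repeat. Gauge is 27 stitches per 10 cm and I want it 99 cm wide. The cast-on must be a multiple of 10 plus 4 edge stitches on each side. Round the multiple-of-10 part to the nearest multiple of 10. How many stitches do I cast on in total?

Cast on 268 stitches.

27 / 10 = 2.7 sts per cm.
99 × 2.7 = 267.30 sts.
Less 8 edge sts → 259.30 for the repeat.
Nearest multiple of 10: 260.
Add back 8 edge sts → 268.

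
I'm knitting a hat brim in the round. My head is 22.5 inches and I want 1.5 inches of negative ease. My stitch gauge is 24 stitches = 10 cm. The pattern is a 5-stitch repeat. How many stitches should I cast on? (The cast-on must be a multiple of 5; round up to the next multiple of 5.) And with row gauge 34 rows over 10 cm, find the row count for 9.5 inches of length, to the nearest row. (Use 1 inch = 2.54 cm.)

Cast on 130 stitches; work 82 rows.

Finished = 22.5 − 1.5 = 21 inches.
21 inches × 2.54 = 53.34 cm.
24/10 = 2.4 sts per cm; 53.34 × 2.4 = 128.02 sts.
Next multiple of 5 → 130.
9.5 inches = 24.13 cm; × 3.4 = 82.04 → 82 rows.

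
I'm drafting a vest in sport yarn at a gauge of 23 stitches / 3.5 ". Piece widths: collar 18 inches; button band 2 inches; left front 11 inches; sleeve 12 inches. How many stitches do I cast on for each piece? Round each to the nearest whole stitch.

Rate = 23/3.5 = 6.571 sts per in.
collar: 18 × 6.571 = 118.29 → 118.
button band: 2 × 6.571 = 13.14 → 13.
left front: 11 × 6.571 = 72.29 → 72.
sleeve: 12 × 6.571 = 78.86 → 79.

collar 118; button band 13; left front 72; sleeve 79.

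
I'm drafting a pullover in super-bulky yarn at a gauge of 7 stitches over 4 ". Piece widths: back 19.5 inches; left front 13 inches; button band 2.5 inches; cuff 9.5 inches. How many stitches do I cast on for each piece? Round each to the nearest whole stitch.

Rate = 7/4 = 1.75 sts per in.
back: 19.5 × 1.75 = 34.12 → 34.
left front: 13 × 1.75 = 22.75 → 23.
button band: 2.5 × 1.75 = 4.38 → 4.
cuff: 9.5 × 1.75 = 16.62 → 17.

back 34; left front 23; button band 4; cuff 17.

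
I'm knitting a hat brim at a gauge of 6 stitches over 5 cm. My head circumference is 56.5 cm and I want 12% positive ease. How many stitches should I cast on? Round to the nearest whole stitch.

Finished = 56.5 × 1.12 = 63.28 cm.
6 / 5 = 1.2 sts per cm.
63.28 × 1.2 = 75.94 sts.
→ 76 sts.

Cast on 76 stitches.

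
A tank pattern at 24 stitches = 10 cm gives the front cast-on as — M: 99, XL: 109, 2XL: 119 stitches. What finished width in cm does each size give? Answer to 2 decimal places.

M 41.25 cm; XL 45.42 cm; 2XL 49.58 cm.

24/10 = 2.4 sts per cm.
M: 99 / 2.4 = 41.250 → 41.25 cm.
XL: 109 / 2.4 = 45.417 → 45.42 cm.
2XL: 119 / 2.4 = 49.583 → 49.58 cm.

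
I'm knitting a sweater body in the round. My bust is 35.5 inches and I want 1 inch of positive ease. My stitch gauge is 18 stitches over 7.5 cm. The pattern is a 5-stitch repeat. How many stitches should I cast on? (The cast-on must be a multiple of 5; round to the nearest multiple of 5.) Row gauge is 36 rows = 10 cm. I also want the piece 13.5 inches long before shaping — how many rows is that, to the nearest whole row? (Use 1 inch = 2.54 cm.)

Finished = 35.5 + 1 = 36.5 inches.
36.5 inches × 2.54 = 92.71 cm.
18/7.5 = 2.4 sts per cm; 92.71 × 2.4 = 222.50 sts.
Nearest multiple of 5 → 225.
13.5 inches = 34.29 cm; × 3.6 = 123.44 → 123 rows.

Cast on 225 stitches; work 123 rows.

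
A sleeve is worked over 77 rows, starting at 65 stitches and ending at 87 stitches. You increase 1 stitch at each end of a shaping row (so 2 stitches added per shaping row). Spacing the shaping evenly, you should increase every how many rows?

Stitches to add: |87 − 65| = 22.
Shaping rows needed: 22 / 2 = 11.
77 rows / 11 = every 7 rows.

Increase every 7th row.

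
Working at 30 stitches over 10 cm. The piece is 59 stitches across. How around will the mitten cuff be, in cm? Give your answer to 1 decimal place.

30 stitches / 10 cm = 3 stitches per cm.
59 / 3 = 19.67 cm.

19.7 cm.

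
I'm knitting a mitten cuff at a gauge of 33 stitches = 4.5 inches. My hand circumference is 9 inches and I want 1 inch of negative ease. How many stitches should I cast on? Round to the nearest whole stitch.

CO 59 sts.

Finished = 9 − 1 = 8 in.
33 / 4.5 = 7.333 sts per inch.
8.00 × 7.333 = 58.67 sts.
→ 59 sts.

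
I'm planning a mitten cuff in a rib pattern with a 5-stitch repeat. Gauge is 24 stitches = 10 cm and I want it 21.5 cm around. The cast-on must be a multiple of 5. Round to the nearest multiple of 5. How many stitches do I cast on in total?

Cast on 50 stitches.

24 / 10 = 2.4 sts per cm.
21.5 × 2.4 = 51.60 sts.
Nearest multiple of 5: 50.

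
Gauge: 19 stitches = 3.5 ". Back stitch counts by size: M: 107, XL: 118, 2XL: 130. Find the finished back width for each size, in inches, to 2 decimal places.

M 19.71 inches; XL 21.74 inches; 2XL 23.95 inches.

19/3.5 = 5.429 sts per in.
M: 107 / 5.429 = 19.711 → 19.71 in.
XL: 118 / 5.429 = 21.737 → 21.74 in.
2XL: 130 / 5.429 = 23.947 → 23.95 in.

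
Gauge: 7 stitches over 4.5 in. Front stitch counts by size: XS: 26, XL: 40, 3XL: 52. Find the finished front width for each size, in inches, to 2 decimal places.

XS 16.71 inches; XL 25.71 inches; 3XL 33.43 inches.

7/4.5 = 1.556 sts per in.
XS: 26 / 1.556 = 16.714 → 16.71 in.
XL: 40 / 1.556 = 25.714 → 25.71 in.
3XL: 52 / 1.556 = 33.429 → 33.43 in.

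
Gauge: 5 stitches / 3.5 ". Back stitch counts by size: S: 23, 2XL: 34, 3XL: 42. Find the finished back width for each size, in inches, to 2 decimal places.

5/3.5 = 1.429 sts per in.
S: 23 / 1.429 = 16.100 → 16.10 in.
2XL: 34 / 1.429 = 23.800 → 23.80 in.
3XL: 42 / 1.429 = 29.400 → 29.40 in.

S 16.10 inches; 2XL 23.80 inches; 3XL 29.40 inches.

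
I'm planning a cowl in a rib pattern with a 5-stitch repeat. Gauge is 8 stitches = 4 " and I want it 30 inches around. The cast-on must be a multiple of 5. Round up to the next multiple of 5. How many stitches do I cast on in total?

8 / 4 = 2 sts per inch.
30 × 2 = 60.00 sts.
Next multiple of 5: 60.

Cast on 60 stitches.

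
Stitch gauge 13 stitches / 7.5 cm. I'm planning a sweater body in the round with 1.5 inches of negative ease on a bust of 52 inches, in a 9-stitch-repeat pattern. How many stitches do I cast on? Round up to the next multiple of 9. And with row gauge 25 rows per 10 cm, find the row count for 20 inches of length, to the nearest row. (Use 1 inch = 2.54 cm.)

Cast on 225 stitches; work 127 rows.

Finished = 52 − 1.5 = 50.5 inches.
50.5 inches × 2.54 = 128.27 cm.
13/7.5 = 1.733 sts per cm; 128.27 × 1.733 = 222.33 sts.
Next multiple of 9 → 225.
20 inches = 50.80 cm; × 2.5 = 127.00 → 127 rows.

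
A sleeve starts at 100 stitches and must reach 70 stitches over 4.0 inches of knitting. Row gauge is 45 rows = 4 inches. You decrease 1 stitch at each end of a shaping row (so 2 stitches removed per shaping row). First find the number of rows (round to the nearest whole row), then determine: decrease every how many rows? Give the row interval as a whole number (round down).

Rows = 4.0 × 11.25 = 45.0 → 45 rows.
Stitches to remove: 30 → 15 shaping rows (at 2 st each).
45 / 15 = 3.00 → every 3 rows.

Decrease every 3rd row.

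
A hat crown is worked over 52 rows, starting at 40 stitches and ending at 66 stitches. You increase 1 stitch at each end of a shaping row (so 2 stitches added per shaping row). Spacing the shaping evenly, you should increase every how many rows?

Increase every 4th row.

Stitches to add: |66 − 40| = 26.
Shaping rows needed: 26 / 2 = 13.
52 rows / 13 = every 4 rows.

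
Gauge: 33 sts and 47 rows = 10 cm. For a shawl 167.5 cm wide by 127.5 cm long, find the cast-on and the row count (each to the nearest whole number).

Stitch gauge = 33/10 = 3.3 sts/cm; 167.5 × 3.3 = 552.75 → 553 sts.
Row gauge = 47/10 = 4.7 rows/cm; 127.5 × 4.7 = 599.25 → 599 rows.

Cast on 553 stitches and work 599 rows.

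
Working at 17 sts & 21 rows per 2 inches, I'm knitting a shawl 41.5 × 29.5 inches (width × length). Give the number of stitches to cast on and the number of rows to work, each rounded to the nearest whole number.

Stitch gauge = 17/2 = 8.5 sts/in; 41.5 × 8.5 = 352.75 → 353 sts.
Row gauge = 21/2 = 10.5 rows/in; 29.5 × 10.5 = 309.75 → 310 rows.

Cast on 353 stitches and work 310 rows.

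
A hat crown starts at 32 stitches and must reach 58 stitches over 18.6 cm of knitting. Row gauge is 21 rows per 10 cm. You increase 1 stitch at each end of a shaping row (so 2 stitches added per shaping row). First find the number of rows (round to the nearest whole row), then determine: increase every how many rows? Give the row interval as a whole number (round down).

Rows = 18.6 × 2.1 = 39.1 → 39 rows.
Stitches to add: 26 → 13 shaping rows (at 2 st each).
39 / 13 = 3.00 → every 3 rows.

Increase every 3rd row.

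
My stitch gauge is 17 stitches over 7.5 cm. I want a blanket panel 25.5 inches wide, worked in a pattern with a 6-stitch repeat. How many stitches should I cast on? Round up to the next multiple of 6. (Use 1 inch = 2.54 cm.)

CO 150 sts.

25.5 in = 25.5 × 2.54 = 64.77 cm.
17 / 7.5 = 2.267 sts/cm.
64.77 × 2.267 = 146.81 sts.
→ 150.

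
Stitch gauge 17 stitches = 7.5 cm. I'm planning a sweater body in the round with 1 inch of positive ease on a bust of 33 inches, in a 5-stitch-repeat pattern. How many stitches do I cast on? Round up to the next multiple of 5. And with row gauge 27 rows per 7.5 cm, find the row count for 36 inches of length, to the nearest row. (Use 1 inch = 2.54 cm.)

Cast on 200 stitches; work 329 rows.

Finished = 33 + 1 = 34 inches.
34 inches × 2.54 = 86.36 cm.
17/7.5 = 2.267 sts per cm; 86.36 × 2.267 = 195.75 sts.
Next multiple of 5 → 200.
36 inches = 91.44 cm; × 3.6 = 329.18 → 329 rows.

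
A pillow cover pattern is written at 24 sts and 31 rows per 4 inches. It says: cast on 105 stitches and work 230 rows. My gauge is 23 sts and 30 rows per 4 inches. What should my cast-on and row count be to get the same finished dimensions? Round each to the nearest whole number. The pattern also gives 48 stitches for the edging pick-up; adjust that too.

Cast on 101 stitches; work 223 rows; edging pick-up 46 stitches.

Stitches: 105 × 23/24 = 100.62 → 101.
Rows: 230 × 30/31 = 222.58 → 223.
edging pick-up: 48 × 23/24 = 46.00 → 46.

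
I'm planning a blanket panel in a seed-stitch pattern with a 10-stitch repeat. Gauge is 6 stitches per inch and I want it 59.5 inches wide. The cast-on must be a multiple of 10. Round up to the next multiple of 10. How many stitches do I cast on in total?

6 / 1 = 6 sts per inch.
59.5 × 6 = 357.00 sts.
Next multiple of 10: 360.

360 stitches.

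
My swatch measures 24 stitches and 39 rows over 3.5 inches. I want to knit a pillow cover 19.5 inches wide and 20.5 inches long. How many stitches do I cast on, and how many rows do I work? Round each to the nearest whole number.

Stitch gauge = 24/3.5 = 6.857 sts/in; 19.5 × 6.857 = 133.71 → 134 sts.
Row gauge = 39/3.5 = 11.143 rows/in; 20.5 × 11.143 = 228.43 → 228 rows.

Cast on 134 stitches and work 228 rows.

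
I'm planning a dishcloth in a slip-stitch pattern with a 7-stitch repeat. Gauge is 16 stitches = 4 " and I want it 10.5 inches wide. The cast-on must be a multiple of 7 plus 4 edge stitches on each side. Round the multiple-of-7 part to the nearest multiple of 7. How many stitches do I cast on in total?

CO 43 sts.

16 / 4 = 4 sts per inch.
10.5 × 4 = 42.00 sts.
Less 8 edge sts → 34.00 for the repeat.
Nearest multiple of 7: 35.
Add back 8 edge sts → 43.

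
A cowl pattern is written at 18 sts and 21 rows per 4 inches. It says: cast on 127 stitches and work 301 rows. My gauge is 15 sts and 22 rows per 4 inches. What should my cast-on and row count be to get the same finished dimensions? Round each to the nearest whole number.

Stitches: 127 × 15/18 = 105.83 → 106.
Rows: 301 × 22/21 = 315.33 → 315.

Cast on 106 stitches; work 315 rows.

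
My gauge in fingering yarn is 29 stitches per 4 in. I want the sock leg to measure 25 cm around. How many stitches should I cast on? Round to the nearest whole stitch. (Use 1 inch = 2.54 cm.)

71 stitches.

25 cm = 9.84 in.
29 stitches / 4 in = 7.25 stitches per inch.
9.84 × 7.25 = 71.36 stitches.
Round to nearest → 71.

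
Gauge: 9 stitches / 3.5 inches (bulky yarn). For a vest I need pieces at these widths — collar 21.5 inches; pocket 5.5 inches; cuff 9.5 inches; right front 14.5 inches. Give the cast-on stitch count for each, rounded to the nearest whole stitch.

Rate = 9/3.5 = 2.571 sts per in.
collar: 21.5 × 2.571 = 55.29 → 55.
pocket: 5.5 × 2.571 = 14.14 → 14.
cuff: 9.5 × 2.571 = 24.43 → 24.
right front: 14.5 × 2.571 = 37.29 → 37.

collar 55; pocket 14; cuff 24; right front 37.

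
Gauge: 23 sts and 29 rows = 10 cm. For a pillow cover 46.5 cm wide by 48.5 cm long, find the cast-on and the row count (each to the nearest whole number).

Stitch gauge = 23/10 = 2.3 sts/cm; 46.5 × 2.3 = 106.95 → 107 sts.
Row gauge = 29/10 = 2.9 rows/cm; 48.5 × 2.9 = 140.65 → 141 rows.

Cast on 107 stitches and work 141 rows.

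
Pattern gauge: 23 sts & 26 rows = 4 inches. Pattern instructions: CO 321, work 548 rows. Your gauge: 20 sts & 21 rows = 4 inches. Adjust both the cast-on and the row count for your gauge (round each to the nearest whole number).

Stitches: 321 × 20/23 = 279.13 → 279.
Rows: 548 × 21/26 = 442.62 → 443.

Cast on 279 stitches; work 443 rows.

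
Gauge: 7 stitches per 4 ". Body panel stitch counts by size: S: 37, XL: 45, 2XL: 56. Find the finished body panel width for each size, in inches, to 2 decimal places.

7/4 = 1.75 sts per in.
S: 37 / 1.75 = 21.143 → 21.14 in.
XL: 45 / 1.75 = 25.714 → 25.71 in.
2XL: 56 / 1.75 = 32.000 → 32.00 in.

S 21.14 inches; XL 25.71 inches; 2XL 32.00 inches.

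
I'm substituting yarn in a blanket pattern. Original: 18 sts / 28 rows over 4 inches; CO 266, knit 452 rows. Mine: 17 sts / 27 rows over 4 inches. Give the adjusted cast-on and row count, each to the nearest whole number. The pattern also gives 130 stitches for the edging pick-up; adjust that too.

Stitches: 266 × 17/18 = 251.22 → 251.
Rows: 452 × 27/28 = 435.86 → 436.
edging pick-up: 130 × 17/18 = 122.78 → 123.

Cast on 251 stitches; work 436 rows; edging pick-up 123 stitches.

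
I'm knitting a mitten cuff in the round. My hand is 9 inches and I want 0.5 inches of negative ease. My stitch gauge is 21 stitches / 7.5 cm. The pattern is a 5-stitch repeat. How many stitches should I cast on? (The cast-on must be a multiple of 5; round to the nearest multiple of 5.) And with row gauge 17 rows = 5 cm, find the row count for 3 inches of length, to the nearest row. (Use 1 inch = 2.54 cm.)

Finished = 9 − 0.5 = 8.5 inches.
8.5 inches × 2.54 = 21.59 cm.
21/7.5 = 2.8 sts per cm; 21.59 × 2.8 = 60.45 sts.
Nearest multiple of 5 → 60.
3 inches = 7.62 cm; × 3.4 = 25.91 → 26 rows.

Cast on 60 stitches; work 26 rows.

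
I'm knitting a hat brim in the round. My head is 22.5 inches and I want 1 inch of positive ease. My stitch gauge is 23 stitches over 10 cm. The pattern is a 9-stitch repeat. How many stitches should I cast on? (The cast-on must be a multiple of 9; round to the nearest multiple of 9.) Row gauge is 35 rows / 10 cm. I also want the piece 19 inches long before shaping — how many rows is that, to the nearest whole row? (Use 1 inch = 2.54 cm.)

Finished = 22.5 + 1 = 23.5 inches.
23.5 inches × 2.54 = 59.69 cm.
23/10 = 2.3 sts per cm; 59.69 × 2.3 = 137.29 sts.
Nearest multiple of 9 → 135.
19 inches = 48.26 cm; × 3.5 = 168.91 → 169 rows.

Cast on 135 stitches; work 169 rows.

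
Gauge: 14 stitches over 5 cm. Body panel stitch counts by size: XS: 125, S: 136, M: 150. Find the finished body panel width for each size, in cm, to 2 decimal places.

XS 44.64 cm; S 48.57 cm; M 53.57 cm.

14/5 = 2.8 sts per cm.
XS: 125 / 2.8 = 44.643 → 44.64 cm.
S: 136 / 2.8 = 48.571 → 48.57 cm.
M: 150 / 2.8 = 53.571 → 53.57 cm.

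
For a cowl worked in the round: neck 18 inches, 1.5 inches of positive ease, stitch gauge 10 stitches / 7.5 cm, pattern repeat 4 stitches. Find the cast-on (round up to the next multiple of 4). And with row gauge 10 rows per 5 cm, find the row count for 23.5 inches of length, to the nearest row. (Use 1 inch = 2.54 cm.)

Finished = 18 + 1.5 = 19.5 inches.
19.5 inches × 2.54 = 49.53 cm.
10/7.5 = 1.333 sts per cm; 49.53 × 1.333 = 66.04 sts.
Next multiple of 4 → 68.
23.5 inches = 59.69 cm; × 2 = 119.38 → 119 rows.

Cast on 68 stitches; work 119 rows.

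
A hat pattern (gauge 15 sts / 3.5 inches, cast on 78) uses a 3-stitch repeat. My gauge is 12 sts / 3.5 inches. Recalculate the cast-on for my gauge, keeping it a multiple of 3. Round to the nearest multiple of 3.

Cast on 63 stitches.

78 × 12 / 15 = 62.40.
Nearest multiple of 3: 63.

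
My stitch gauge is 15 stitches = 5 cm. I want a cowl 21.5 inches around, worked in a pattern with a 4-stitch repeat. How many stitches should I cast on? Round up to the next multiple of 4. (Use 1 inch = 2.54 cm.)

21.5 in = 21.5 × 2.54 = 54.61 cm.
15 / 5 = 3 sts/cm.
54.61 × 3 = 163.83 sts.
→ 164.

164 stitches.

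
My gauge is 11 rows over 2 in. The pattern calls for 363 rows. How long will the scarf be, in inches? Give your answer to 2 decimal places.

66.00 inches.

11 rows / 2 inch = 5.5 rows per inch.
363 / 5.5 = 66.000 inches.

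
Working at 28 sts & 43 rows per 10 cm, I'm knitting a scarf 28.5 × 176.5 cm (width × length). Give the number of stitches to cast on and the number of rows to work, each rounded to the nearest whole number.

Stitch gauge = 28/10 = 2.8 sts/cm; 28.5 × 2.8 = 79.80 → 80 sts.
Row gauge = 43/10 = 4.3 rows/cm; 176.5 × 4.3 = 758.95 → 759 rows.

Cast on 80 stitches and work 759 rows.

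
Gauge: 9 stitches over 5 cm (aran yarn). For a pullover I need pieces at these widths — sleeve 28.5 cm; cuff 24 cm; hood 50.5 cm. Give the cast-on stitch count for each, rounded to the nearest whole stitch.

Rate = 9/5 = 1.8 sts per cm.
sleeve: 28.5 × 1.8 = 51.30 → 51.
cuff: 24 × 1.8 = 43.20 → 43.
hood: 50.5 × 1.8 = 90.90 → 91.

sleeve 51; cuff 43; hood 91.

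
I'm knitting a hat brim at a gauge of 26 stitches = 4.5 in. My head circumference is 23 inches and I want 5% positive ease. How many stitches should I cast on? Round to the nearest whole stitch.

Cast on 140 stitches.

Finished = 23 × 1.05 = 24.15 in.
26 / 4.5 = 5.778 sts per inch.
24.15 × 5.778 = 139.53 sts.
→ 140 sts.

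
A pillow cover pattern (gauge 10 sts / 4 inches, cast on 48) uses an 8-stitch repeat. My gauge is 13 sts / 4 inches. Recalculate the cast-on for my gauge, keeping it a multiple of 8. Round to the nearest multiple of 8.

Cast on 64 stitches.

48 × 13 / 10 = 62.40.
Nearest multiple of 8: 64.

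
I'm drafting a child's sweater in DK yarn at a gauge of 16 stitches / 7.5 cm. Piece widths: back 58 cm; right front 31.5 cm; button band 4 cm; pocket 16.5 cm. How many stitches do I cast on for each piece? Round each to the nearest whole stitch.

back 124; right front 67; button band 9; pocket 35.

Rate = 16/7.5 = 2.133 sts per cm.
back: 58 × 2.133 = 123.73 → 124.
right front: 31.5 × 2.133 = 67.20 → 67.
button band: 4 × 2.133 = 8.53 → 9.
pocket: 16.5 × 2.133 = 35.20 → 35.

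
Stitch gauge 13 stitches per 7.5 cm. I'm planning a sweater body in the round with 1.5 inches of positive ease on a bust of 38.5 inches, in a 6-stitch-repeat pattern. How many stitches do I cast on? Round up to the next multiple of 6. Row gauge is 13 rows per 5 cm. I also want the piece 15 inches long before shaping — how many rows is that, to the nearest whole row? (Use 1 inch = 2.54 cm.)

Cast on 180 stitches; work 99 rows.

Finished = 38.5 + 1.5 = 40 inches.
40 inches × 2.54 = 101.60 cm.
13/7.5 = 1.733 sts per cm; 101.60 × 1.733 = 176.11 sts.
Next multiple of 6 → 180.
15 inches = 38.10 cm; × 2.6 = 99.06 → 99 rows.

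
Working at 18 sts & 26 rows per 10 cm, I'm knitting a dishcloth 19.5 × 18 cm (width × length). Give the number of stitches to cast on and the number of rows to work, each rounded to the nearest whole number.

Stitch gauge = 18/10 = 1.8 sts/cm; 19.5 × 1.8 = 35.10 → 35 sts.
Row gauge = 26/10 = 2.6 rows/cm; 18 × 2.6 = 46.80 → 47 rows.

Cast on 35 stitches and work 47 rows.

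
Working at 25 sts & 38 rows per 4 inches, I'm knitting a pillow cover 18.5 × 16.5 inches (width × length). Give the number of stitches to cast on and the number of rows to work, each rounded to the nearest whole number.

Cast on 116 stitches and work 157 rows.

Stitch gauge = 25/4 = 6.25 sts/in; 18.5 × 6.25 = 115.62 → 116 sts.
Row gauge = 38/4 = 9.5 rows/in; 16.5 × 9.5 = 156.75 → 157 rows.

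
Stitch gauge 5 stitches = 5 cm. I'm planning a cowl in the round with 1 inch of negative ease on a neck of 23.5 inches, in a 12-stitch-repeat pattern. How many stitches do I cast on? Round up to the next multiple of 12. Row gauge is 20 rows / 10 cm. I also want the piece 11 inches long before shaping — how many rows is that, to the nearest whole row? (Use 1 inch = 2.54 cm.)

Finished = 23.5 − 1 = 22.5 inches.
22.5 inches × 2.54 = 57.15 cm.
5/5 = 1 sts per cm; 57.15 × 1 = 57.15 sts.
Next multiple of 12 → 60.
11 inches = 27.94 cm; × 2 = 55.88 → 56 rows.

Cast on 60 stitches; work 56 rows.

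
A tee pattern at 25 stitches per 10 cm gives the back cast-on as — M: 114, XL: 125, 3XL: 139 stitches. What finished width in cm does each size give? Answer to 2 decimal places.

M 45.60 cm; XL 50.00 cm; 3XL 55.60 cm.

25/10 = 2.5 sts per cm.
M: 114 / 2.5 = 45.600 → 45.60 cm.
XL: 125 / 2.5 = 50.000 → 50.00 cm.
3XL: 139 / 2.5 = 55.600 → 55.60 cm.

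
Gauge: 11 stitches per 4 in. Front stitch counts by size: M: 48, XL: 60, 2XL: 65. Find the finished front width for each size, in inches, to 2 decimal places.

M 17.45 inches; XL 21.82 inches; 2XL 23.64 inches.

11/4 = 2.75 sts per in.
M: 48 / 2.75 = 17.455 → 17.45 in.
XL: 60 / 2.75 = 21.818 → 21.82 in.
2XL: 65 / 2.75 = 23.636 → 23.64 in.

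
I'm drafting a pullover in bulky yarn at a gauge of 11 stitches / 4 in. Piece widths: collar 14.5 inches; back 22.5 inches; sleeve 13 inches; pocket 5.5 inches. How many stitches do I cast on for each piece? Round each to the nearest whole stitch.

collar 40; back 62; sleeve 36; pocket 15.

Rate = 11/4 = 2.75 sts per in.
collar: 14.5 × 2.75 = 39.88 → 40.
back: 22.5 × 2.75 = 61.88 → 62.
sleeve: 13 × 2.75 = 35.75 → 36.
pocket: 5.5 × 2.75 = 15.12 → 15.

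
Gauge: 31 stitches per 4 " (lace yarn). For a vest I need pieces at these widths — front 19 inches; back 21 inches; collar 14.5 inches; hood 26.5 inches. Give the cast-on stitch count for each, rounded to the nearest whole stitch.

front 147; back 163; collar 112; hood 205.

Rate = 31/4 = 7.75 sts per in.
front: 19 × 7.75 = 147.25 → 147.
back: 21 × 7.75 = 162.75 → 163.
collar: 14.5 × 7.75 = 112.38 → 112.
hood: 26.5 × 7.75 = 205.38 → 205.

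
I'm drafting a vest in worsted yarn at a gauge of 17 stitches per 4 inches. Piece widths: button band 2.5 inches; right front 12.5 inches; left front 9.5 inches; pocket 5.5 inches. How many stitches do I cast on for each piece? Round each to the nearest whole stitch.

button band 11; right front 53; left front 40; pocket 23.

Rate = 17/4 = 4.25 sts per in.
button band: 2.5 × 4.25 = 10.62 → 11.
right front: 12.5 × 4.25 = 53.12 → 53.
left front: 9.5 × 4.25 = 40.38 → 40.
pocket: 5.5 × 4.25 = 23.38 → 23.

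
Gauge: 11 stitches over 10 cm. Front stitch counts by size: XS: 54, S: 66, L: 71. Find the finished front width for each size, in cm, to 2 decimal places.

XS 49.09 cm; S 60.00 cm; L 64.55 cm.

11/10 = 1.1 sts per cm.
XS: 54 / 1.1 = 49.091 → 49.09 cm.
S: 66 / 1.1 = 60.000 → 60.00 cm.
L: 71 / 1.1 = 64.545 → 64.55 cm.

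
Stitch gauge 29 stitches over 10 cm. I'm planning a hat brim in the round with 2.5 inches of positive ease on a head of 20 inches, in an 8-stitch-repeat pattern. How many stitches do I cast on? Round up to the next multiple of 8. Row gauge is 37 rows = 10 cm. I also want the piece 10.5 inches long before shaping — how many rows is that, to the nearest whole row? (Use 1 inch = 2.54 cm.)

Finished = 20 + 2.5 = 22.5 inches.
22.5 inches × 2.54 = 57.15 cm.
29/10 = 2.9 sts per cm; 57.15 × 2.9 = 165.74 sts.
Next multiple of 8 → 168.
10.5 inches = 26.67 cm; × 3.7 = 98.68 → 99 rows.

Cast on 168 stitches; work 99 rows.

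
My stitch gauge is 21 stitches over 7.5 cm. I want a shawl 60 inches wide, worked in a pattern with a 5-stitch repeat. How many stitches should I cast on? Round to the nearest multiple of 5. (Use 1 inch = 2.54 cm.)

60 in = 60 × 2.54 = 152.40 cm.
21 / 7.5 = 2.8 sts/cm.
152.40 × 2.8 = 426.72 sts.
→ 425.

Cast on 425 stitches.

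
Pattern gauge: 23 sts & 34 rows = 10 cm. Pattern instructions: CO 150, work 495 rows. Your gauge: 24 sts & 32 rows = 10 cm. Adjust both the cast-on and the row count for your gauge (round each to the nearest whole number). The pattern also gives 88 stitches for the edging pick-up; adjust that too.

Cast on 157 stitches; work 466 rows; edging pick-up 92 stitches.

Stitches: 150 × 24/23 = 156.52 → 157.
Rows: 495 × 32/34 = 465.88 → 466.
edging pick-up: 88 × 24/23 = 91.83 → 92.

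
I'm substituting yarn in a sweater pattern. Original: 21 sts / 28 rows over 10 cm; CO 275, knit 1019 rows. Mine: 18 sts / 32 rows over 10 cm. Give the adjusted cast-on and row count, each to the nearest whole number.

Stitches: 275 × 18/21 = 235.71 → 236.
Rows: 1019 × 32/28 = 1164.57 → 1165.

Cast on 236 stitches; work 1165 rows.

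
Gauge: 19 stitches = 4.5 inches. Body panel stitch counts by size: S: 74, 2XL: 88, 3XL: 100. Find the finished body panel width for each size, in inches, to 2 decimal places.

19/4.5 = 4.222 sts per in.
S: 74 / 4.222 = 17.526 → 17.53 in.
2XL: 88 / 4.222 = 20.842 → 20.84 in.
3XL: 100 / 4.222 = 23.684 → 23.68 in.

S 17.53 inches; 2XL 20.84 inches; 3XL 23.68 inches.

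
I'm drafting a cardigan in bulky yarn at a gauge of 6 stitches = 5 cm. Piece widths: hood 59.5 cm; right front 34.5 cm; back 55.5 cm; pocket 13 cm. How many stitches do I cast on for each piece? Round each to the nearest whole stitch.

Rate = 6/5 = 1.2 sts per cm.
hood: 59.5 × 1.2 = 71.40 → 71.
right front: 34.5 × 1.2 = 41.40 → 41.
back: 55.5 × 1.2 = 66.60 → 67.
pocket: 13 × 1.2 = 15.60 → 16.

hood 71; right front 41; back 67; pocket 16.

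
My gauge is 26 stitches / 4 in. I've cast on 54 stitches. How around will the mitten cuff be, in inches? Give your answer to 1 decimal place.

26 stitches / 4 inch = 6.5 stitches per inch.
54 / 6.5 = 8.31 inches.

8.3 inches.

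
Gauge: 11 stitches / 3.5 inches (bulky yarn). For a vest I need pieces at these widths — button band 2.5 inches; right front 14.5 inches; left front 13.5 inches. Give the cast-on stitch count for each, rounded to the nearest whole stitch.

button band 8; right front 46; left front 42.

Rate = 11/3.5 = 3.143 sts per in.
button band: 2.5 × 3.143 = 7.86 → 8.
right front: 14.5 × 3.143 = 45.57 → 46.
left front: 13.5 × 3.143 = 42.43 → 42.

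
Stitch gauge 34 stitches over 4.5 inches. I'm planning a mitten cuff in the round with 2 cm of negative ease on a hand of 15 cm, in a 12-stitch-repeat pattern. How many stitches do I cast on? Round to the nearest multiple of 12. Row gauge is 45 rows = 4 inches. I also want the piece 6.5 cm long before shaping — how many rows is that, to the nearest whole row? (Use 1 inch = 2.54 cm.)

Cast on 36 stitches; work 29 rows.

Finished = 15 − 2 = 13 cm.
13 cm × 1/2.54 = 5.12 inches.
34/4.5 = 7.556 sts per in; 5.12 × 7.556 = 38.67 sts.
Nearest multiple of 12 → 36.
6.5 cm = 2.56 inches; × 11.25 = 28.79 → 29 rows.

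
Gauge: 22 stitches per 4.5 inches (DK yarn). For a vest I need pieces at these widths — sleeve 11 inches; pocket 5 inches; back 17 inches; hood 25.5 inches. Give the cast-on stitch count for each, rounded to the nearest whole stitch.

Rate = 22/4.5 = 4.889 sts per in.
sleeve: 11 × 4.889 = 53.78 → 54.
pocket: 5 × 4.889 = 24.44 → 24.
back: 17 × 4.889 = 83.11 → 83.
hood: 25.5 × 4.889 = 124.67 → 125.

sleeve 54; pocket 24; back 83; hood 125.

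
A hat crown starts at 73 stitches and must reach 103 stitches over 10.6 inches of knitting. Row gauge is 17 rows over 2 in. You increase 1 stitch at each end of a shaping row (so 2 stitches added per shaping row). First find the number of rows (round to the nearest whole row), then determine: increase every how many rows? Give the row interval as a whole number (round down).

Rows = 10.6 × 8.5 = 90.1 → 90 rows.
Stitches to add: 30 → 15 shaping rows (at 2 st each).
90 / 15 = 6.00 → every 6 rows.

Increase every 6th row.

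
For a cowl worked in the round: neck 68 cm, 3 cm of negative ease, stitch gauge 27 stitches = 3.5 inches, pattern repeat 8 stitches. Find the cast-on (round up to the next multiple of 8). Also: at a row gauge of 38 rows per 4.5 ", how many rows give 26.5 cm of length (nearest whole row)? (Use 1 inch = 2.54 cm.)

Finished = 68 − 3 = 65 cm.
65 cm × 1/2.54 = 25.59 inches.
27/3.5 = 7.714 sts per in; 25.59 × 7.714 = 197.41 sts.
Next multiple of 8 → 200.
26.5 cm = 10.43 inches; × 8.444 = 88.10 → 88 rows.

Cast on 200 stitches; work 88 rows.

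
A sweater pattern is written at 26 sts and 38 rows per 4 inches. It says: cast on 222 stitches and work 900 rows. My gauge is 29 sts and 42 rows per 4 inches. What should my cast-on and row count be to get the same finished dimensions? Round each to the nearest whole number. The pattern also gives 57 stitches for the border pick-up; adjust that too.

Cast on 248 stitches; work 995 rows; border pick-up 64 stitches.

Stitches: 222 × 29/26 = 247.62 → 248.
Rows: 900 × 42/38 = 994.74 → 995.
border pick-up: 57 × 29/26 = 63.58 → 64.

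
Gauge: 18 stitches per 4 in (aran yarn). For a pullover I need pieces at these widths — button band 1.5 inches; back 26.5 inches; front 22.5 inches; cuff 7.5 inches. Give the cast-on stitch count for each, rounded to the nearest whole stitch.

button band 7; back 119; front 101; cuff 34.

Rate = 18/4 = 4.5 sts per in.
button band: 1.5 × 4.5 = 6.75 → 7.
back: 26.5 × 4.5 = 119.25 → 119.
front: 22.5 × 4.5 = 101.25 → 101.
cuff: 7.5 × 4.5 = 33.75 → 34.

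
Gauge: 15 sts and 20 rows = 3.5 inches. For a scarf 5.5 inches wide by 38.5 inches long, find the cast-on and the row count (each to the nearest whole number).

Stitch gauge = 15/3.5 = 4.286 sts/in; 5.5 × 4.286 = 23.57 → 24 sts.
Row gauge = 20/3.5 = 5.714 rows/in; 38.5 × 5.714 = 220.00 → 220 rows.

Cast on 24 stitches and work 220 rows.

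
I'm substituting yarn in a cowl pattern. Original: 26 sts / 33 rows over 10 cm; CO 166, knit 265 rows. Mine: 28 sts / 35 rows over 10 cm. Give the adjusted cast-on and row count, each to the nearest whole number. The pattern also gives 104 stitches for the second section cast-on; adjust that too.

Stitches: 166 × 28/26 = 178.77 → 179.
Rows: 265 × 35/33 = 281.06 → 281.
second section cast-on: 104 × 28/26 = 112.00 → 112.

Cast on 179 stitches; work 281 rows; second section cast-on 112 stitches.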